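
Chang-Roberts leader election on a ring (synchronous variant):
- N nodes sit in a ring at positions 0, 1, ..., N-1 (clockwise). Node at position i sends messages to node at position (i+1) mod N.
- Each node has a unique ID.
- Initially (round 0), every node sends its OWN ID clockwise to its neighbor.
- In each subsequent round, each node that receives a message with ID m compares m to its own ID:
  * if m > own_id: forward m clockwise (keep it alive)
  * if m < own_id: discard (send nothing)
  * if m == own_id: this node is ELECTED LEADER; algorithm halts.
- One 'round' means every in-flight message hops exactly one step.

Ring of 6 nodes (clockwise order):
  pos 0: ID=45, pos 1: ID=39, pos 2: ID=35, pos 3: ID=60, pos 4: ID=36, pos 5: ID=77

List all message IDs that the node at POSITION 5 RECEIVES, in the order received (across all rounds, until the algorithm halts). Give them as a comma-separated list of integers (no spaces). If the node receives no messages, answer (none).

Round 1: pos1(id39) recv 45: fwd; pos2(id35) recv 39: fwd; pos3(id60) recv 35: drop; pos4(id36) recv 60: fwd; pos5(id77) recv 36: drop; pos0(id45) recv 77: fwd
Round 2: pos2(id35) recv 45: fwd; pos3(id60) recv 39: drop; pos5(id77) recv 60: drop; pos1(id39) recv 77: fwd
Round 3: pos3(id60) recv 45: drop; pos2(id35) recv 77: fwd
Round 4: pos3(id60) recv 77: fwd
Round 5: pos4(id36) recv 77: fwd
Round 6: pos5(id77) recv 77: ELECTED

Answer: 36,60,77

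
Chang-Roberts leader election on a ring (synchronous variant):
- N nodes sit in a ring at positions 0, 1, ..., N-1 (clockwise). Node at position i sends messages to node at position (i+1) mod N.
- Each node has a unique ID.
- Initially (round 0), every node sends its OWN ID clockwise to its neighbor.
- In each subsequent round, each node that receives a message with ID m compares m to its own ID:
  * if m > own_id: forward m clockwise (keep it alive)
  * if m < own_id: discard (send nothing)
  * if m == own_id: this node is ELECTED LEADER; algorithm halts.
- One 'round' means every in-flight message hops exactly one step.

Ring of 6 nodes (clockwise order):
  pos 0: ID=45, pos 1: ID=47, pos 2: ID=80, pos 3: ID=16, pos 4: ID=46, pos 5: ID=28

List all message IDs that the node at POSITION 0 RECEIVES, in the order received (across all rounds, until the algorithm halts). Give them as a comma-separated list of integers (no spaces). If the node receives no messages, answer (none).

Round 1: pos1(id47) recv 45: drop; pos2(id80) recv 47: drop; pos3(id16) recv 80: fwd; pos4(id46) recv 16: drop; pos5(id28) recv 46: fwd; pos0(id45) recv 28: drop
Round 2: pos4(id46) recv 80: fwd; pos0(id45) recv 46: fwd
Round 3: pos5(id28) recv 80: fwd; pos1(id47) recv 46: drop
Round 4: pos0(id45) recv 80: fwd
Round 5: pos1(id47) recv 80: fwd
Round 6: pos2(id80) recv 80: ELECTED

Answer: 28,46,80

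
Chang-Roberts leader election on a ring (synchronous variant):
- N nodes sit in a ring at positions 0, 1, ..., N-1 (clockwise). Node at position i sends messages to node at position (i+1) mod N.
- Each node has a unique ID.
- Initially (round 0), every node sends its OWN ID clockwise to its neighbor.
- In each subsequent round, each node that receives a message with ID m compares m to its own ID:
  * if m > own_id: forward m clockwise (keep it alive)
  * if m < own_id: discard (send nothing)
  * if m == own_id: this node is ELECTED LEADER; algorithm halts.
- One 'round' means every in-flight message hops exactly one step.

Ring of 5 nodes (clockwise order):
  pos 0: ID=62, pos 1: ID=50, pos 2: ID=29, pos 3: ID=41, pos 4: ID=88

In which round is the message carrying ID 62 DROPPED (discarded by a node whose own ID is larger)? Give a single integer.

Round 1: pos1(id50) recv 62: fwd; pos2(id29) recv 50: fwd; pos3(id41) recv 29: drop; pos4(id88) recv 41: drop; pos0(id62) recv 88: fwd
Round 2: pos2(id29) recv 62: fwd; pos3(id41) recv 50: fwd; pos1(id50) recv 88: fwd
Round 3: pos3(id41) recv 62: fwd; pos4(id88) recv 50: drop; pos2(id29) recv 88: fwd
Round 4: pos4(id88) recv 62: drop; pos3(id41) recv 88: fwd
Round 5: pos4(id88) recv 88: ELECTED
Message ID 62 originates at pos 0; dropped at pos 4 in round 4

Answer: 4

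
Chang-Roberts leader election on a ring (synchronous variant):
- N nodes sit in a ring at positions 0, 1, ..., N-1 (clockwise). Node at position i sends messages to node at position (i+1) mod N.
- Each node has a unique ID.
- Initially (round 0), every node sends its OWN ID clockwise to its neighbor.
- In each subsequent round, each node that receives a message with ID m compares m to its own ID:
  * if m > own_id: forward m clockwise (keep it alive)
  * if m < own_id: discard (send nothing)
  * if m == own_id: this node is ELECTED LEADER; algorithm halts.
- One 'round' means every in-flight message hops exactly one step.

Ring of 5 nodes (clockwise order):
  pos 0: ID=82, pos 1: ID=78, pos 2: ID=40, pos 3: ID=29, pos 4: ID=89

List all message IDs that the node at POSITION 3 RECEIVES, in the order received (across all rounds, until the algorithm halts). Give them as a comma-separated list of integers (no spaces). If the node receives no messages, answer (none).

Round 1: pos1(id78) recv 82: fwd; pos2(id40) recv 78: fwd; pos3(id29) recv 40: fwd; pos4(id89) recv 29: drop; pos0(id82) recv 89: fwd
Round 2: pos2(id40) recv 82: fwd; pos3(id29) recv 78: fwd; pos4(id89) recv 40: drop; pos1(id78) recv 89: fwd
Round 3: pos3(id29) recv 82: fwd; pos4(id89) recv 78: drop; pos2(id40) recv 89: fwd
Round 4: pos4(id89) recv 82: drop; pos3(id29) recv 89: fwd
Round 5: pos4(id89) recv 89: ELECTED

Answer: 40,78,82,89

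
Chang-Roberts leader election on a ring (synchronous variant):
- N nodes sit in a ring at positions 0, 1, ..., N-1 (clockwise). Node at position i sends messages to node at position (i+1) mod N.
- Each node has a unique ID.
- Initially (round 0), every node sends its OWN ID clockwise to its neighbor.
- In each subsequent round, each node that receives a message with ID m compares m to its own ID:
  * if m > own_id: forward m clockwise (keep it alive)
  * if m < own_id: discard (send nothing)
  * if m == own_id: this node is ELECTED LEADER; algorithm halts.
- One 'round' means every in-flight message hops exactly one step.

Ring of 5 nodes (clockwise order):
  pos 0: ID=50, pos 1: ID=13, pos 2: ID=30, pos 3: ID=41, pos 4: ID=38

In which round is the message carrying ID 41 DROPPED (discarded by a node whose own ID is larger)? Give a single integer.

Round 1: pos1(id13) recv 50: fwd; pos2(id30) recv 13: drop; pos3(id41) recv 30: drop; pos4(id38) recv 41: fwd; pos0(id50) recv 38: drop
Round 2: pos2(id30) recv 50: fwd; pos0(id50) recv 41: drop
Round 3: pos3(id41) recv 50: fwd
Round 4: pos4(id38) recv 50: fwd
Round 5: pos0(id50) recv 50: ELECTED
Message ID 41 originates at pos 3; dropped at pos 0 in round 2

Answer: 2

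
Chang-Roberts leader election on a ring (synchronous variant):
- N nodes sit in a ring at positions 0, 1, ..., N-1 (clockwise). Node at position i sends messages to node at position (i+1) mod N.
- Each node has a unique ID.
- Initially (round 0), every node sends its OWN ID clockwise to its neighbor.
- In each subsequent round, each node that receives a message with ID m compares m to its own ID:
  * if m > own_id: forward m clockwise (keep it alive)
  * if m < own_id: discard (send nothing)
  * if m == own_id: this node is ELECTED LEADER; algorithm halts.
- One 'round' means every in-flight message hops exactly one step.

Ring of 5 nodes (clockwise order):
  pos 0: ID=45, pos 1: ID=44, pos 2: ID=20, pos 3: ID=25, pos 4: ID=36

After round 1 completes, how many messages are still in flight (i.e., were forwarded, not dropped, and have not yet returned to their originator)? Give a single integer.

Answer: 2

Derivation:
Round 1: pos1(id44) recv 45: fwd; pos2(id20) recv 44: fwd; pos3(id25) recv 20: drop; pos4(id36) recv 25: drop; pos0(id45) recv 36: drop
After round 1: 2 messages still in flight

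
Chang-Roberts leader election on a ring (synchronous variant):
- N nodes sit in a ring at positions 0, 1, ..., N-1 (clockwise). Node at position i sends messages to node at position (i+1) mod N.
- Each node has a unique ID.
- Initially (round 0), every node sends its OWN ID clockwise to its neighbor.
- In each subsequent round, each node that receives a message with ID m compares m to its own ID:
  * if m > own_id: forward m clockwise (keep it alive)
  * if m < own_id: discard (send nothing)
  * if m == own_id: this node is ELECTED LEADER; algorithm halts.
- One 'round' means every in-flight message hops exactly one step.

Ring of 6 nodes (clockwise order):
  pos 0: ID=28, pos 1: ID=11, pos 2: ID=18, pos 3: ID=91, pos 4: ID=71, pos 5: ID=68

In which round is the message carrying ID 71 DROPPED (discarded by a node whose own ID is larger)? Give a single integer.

Round 1: pos1(id11) recv 28: fwd; pos2(id18) recv 11: drop; pos3(id91) recv 18: drop; pos4(id71) recv 91: fwd; pos5(id68) recv 71: fwd; pos0(id28) recv 68: fwd
Round 2: pos2(id18) recv 28: fwd; pos5(id68) recv 91: fwd; pos0(id28) recv 71: fwd; pos1(id11) recv 68: fwd
Round 3: pos3(id91) recv 28: drop; pos0(id28) recv 91: fwd; pos1(id11) recv 71: fwd; pos2(id18) recv 68: fwd
Round 4: pos1(id11) recv 91: fwd; pos2(id18) recv 71: fwd; pos3(id91) recv 68: drop
Round 5: pos2(id18) recv 91: fwd; pos3(id91) recv 71: drop
Round 6: pos3(id91) recv 91: ELECTED
Message ID 71 originates at pos 4; dropped at pos 3 in round 5

Answer: 5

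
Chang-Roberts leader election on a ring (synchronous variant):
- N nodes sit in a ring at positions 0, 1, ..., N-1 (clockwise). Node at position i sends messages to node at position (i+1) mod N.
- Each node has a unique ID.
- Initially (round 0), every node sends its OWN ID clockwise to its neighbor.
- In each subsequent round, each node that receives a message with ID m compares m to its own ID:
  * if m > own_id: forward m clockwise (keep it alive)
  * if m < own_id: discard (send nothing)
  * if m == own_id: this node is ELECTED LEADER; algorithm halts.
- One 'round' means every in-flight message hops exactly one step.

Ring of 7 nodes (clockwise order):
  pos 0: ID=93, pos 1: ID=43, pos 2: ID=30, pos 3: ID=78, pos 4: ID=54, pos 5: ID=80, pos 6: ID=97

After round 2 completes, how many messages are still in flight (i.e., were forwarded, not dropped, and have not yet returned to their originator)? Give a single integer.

Round 1: pos1(id43) recv 93: fwd; pos2(id30) recv 43: fwd; pos3(id78) recv 30: drop; pos4(id54) recv 78: fwd; pos5(id80) recv 54: drop; pos6(id97) recv 80: drop; pos0(id93) recv 97: fwd
Round 2: pos2(id30) recv 93: fwd; pos3(id78) recv 43: drop; pos5(id80) recv 78: drop; pos1(id43) recv 97: fwd
After round 2: 2 messages still in flight

Answer: 2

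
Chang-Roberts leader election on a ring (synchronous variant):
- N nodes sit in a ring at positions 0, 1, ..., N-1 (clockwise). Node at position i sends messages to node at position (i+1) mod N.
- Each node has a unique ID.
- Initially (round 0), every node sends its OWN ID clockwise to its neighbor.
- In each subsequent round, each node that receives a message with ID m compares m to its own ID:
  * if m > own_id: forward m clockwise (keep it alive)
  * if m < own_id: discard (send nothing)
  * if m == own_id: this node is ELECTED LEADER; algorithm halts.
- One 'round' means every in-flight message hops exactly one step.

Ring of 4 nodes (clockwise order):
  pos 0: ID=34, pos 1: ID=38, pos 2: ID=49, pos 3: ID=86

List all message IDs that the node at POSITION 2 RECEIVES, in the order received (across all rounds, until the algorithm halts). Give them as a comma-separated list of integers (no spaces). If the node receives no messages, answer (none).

Answer: 38,86

Derivation:
Round 1: pos1(id38) recv 34: drop; pos2(id49) recv 38: drop; pos3(id86) recv 49: drop; pos0(id34) recv 86: fwd
Round 2: pos1(id38) recv 86: fwd
Round 3: pos2(id49) recv 86: fwd
Round 4: pos3(id86) recv 86: ELECTED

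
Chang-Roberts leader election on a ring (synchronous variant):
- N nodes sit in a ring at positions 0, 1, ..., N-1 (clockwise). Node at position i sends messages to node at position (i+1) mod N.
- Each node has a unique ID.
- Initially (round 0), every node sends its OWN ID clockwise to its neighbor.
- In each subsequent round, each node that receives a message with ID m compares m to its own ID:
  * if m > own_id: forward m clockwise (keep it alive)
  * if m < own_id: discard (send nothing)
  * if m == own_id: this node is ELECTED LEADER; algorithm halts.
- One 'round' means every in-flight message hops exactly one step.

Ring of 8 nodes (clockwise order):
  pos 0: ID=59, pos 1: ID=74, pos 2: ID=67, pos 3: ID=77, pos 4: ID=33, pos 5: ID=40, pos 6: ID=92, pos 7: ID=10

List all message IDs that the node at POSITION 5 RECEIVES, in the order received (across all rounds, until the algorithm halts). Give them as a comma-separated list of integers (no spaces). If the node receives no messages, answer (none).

Round 1: pos1(id74) recv 59: drop; pos2(id67) recv 74: fwd; pos3(id77) recv 67: drop; pos4(id33) recv 77: fwd; pos5(id40) recv 33: drop; pos6(id92) recv 40: drop; pos7(id10) recv 92: fwd; pos0(id59) recv 10: drop
Round 2: pos3(id77) recv 74: drop; pos5(id40) recv 77: fwd; pos0(id59) recv 92: fwd
Round 3: pos6(id92) recv 77: drop; pos1(id74) recv 92: fwd
Round 4: pos2(id67) recv 92: fwd
Round 5: pos3(id77) recv 92: fwd
Round 6: pos4(id33) recv 92: fwd
Round 7: pos5(id40) recv 92: fwd
Round 8: pos6(id92) recv 92: ELECTED

Answer: 33,77,92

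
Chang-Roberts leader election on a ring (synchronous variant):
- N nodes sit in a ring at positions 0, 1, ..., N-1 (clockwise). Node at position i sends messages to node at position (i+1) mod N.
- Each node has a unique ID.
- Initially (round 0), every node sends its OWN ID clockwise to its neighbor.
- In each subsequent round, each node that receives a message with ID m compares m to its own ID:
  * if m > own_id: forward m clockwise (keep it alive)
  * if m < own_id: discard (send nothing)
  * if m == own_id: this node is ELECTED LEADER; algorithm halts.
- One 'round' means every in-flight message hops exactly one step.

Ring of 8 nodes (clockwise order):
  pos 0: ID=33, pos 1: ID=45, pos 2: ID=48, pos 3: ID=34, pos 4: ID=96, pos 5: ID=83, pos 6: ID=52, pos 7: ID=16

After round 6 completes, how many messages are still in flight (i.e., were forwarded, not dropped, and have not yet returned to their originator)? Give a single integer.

Round 1: pos1(id45) recv 33: drop; pos2(id48) recv 45: drop; pos3(id34) recv 48: fwd; pos4(id96) recv 34: drop; pos5(id83) recv 96: fwd; pos6(id52) recv 83: fwd; pos7(id16) recv 52: fwd; pos0(id33) recv 16: drop
Round 2: pos4(id96) recv 48: drop; pos6(id52) recv 96: fwd; pos7(id16) recv 83: fwd; pos0(id33) recv 52: fwd
Round 3: pos7(id16) recv 96: fwd; pos0(id33) recv 83: fwd; pos1(id45) recv 52: fwd
Round 4: pos0(id33) recv 96: fwd; pos1(id45) recv 83: fwd; pos2(id48) recv 52: fwd
Round 5: pos1(id45) recv 96: fwd; pos2(id48) recv 83: fwd; pos3(id34) recv 52: fwd
Round 6: pos2(id48) recv 96: fwd; pos3(id34) recv 83: fwd; pos4(id96) recv 52: drop
After round 6: 2 messages still in flight

Answer: 2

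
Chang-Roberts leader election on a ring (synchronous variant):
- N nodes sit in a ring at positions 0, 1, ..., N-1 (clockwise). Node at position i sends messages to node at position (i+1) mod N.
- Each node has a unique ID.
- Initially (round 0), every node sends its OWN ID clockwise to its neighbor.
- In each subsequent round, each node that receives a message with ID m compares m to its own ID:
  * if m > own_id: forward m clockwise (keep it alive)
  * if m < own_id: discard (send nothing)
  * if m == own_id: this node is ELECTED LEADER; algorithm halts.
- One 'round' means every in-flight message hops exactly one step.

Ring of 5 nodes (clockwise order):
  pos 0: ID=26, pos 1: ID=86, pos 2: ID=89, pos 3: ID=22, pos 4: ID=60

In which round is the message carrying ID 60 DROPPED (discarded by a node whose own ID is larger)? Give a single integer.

Answer: 2

Derivation:
Round 1: pos1(id86) recv 26: drop; pos2(id89) recv 86: drop; pos3(id22) recv 89: fwd; pos4(id60) recv 22: drop; pos0(id26) recv 60: fwd
Round 2: pos4(id60) recv 89: fwd; pos1(id86) recv 60: drop
Round 3: pos0(id26) recv 89: fwd
Round 4: pos1(id86) recv 89: fwd
Round 5: pos2(id89) recv 89: ELECTED
Message ID 60 originates at pos 4; dropped at pos 1 in round 2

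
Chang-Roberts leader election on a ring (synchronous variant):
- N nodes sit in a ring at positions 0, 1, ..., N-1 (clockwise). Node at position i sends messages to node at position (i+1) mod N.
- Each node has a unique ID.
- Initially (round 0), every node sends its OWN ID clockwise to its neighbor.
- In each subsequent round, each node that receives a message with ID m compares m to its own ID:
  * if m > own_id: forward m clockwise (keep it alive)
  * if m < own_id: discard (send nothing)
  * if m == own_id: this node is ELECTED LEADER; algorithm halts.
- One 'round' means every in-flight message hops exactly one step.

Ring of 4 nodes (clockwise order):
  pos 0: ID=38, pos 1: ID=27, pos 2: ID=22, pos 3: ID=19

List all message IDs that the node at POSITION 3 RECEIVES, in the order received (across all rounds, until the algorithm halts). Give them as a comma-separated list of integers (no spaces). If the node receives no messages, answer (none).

Round 1: pos1(id27) recv 38: fwd; pos2(id22) recv 27: fwd; pos3(id19) recv 22: fwd; pos0(id38) recv 19: drop
Round 2: pos2(id22) recv 38: fwd; pos3(id19) recv 27: fwd; pos0(id38) recv 22: drop
Round 3: pos3(id19) recv 38: fwd; pos0(id38) recv 27: drop
Round 4: pos0(id38) recv 38: ELECTED

Answer: 22,27,38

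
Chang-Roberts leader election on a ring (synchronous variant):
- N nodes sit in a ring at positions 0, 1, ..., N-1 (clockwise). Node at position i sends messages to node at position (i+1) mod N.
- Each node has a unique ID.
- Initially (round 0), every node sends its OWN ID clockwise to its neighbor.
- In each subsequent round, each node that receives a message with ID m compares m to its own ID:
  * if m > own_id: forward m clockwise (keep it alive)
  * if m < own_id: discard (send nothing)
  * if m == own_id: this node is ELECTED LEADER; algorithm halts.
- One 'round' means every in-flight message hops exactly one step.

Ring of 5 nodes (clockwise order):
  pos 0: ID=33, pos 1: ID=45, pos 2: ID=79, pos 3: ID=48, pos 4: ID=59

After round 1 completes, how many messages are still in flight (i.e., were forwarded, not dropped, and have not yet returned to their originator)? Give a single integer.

Round 1: pos1(id45) recv 33: drop; pos2(id79) recv 45: drop; pos3(id48) recv 79: fwd; pos4(id59) recv 48: drop; pos0(id33) recv 59: fwd
After round 1: 2 messages still in flight

Answer: 2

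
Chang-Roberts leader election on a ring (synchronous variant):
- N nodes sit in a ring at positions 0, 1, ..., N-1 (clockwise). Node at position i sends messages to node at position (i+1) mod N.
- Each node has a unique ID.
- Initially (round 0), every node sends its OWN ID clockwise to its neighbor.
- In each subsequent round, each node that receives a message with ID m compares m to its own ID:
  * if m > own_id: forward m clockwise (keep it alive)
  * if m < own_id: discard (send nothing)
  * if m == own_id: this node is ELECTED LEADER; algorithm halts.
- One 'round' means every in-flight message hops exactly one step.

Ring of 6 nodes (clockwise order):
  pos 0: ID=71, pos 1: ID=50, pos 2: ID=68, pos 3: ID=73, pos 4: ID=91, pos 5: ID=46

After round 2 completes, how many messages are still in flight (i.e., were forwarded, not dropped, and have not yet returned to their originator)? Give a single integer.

Answer: 2

Derivation:
Round 1: pos1(id50) recv 71: fwd; pos2(id68) recv 50: drop; pos3(id73) recv 68: drop; pos4(id91) recv 73: drop; pos5(id46) recv 91: fwd; pos0(id71) recv 46: drop
Round 2: pos2(id68) recv 71: fwd; pos0(id71) recv 91: fwd
After round 2: 2 messages still in flight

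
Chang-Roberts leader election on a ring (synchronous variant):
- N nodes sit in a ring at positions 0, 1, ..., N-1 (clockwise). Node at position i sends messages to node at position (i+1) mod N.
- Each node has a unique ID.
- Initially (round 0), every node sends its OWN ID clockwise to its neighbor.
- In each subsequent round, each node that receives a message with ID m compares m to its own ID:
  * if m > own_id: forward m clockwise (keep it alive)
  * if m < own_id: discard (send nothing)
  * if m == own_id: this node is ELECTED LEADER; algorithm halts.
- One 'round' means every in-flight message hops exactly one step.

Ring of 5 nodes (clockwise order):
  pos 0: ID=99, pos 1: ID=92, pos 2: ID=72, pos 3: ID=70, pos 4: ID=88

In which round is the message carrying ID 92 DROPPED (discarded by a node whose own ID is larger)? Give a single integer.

Round 1: pos1(id92) recv 99: fwd; pos2(id72) recv 92: fwd; pos3(id70) recv 72: fwd; pos4(id88) recv 70: drop; pos0(id99) recv 88: drop
Round 2: pos2(id72) recv 99: fwd; pos3(id70) recv 92: fwd; pos4(id88) recv 72: drop
Round 3: pos3(id70) recv 99: fwd; pos4(id88) recv 92: fwd
Round 4: pos4(id88) recv 99: fwd; pos0(id99) recv 92: drop
Round 5: pos0(id99) recv 99: ELECTED
Message ID 92 originates at pos 1; dropped at pos 0 in round 4

Answer: 4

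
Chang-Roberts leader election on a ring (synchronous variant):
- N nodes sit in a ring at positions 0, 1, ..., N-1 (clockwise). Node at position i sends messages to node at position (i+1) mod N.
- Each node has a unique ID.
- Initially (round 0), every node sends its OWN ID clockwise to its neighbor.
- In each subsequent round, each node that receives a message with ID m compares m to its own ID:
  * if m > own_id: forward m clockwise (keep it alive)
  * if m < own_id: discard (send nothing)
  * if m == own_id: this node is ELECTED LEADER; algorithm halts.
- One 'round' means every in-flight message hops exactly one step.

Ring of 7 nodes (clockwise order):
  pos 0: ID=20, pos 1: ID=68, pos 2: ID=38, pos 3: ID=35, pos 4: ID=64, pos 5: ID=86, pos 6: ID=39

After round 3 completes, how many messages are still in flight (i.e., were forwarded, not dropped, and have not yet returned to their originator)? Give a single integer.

Round 1: pos1(id68) recv 20: drop; pos2(id38) recv 68: fwd; pos3(id35) recv 38: fwd; pos4(id64) recv 35: drop; pos5(id86) recv 64: drop; pos6(id39) recv 86: fwd; pos0(id20) recv 39: fwd
Round 2: pos3(id35) recv 68: fwd; pos4(id64) recv 38: drop; pos0(id20) recv 86: fwd; pos1(id68) recv 39: drop
Round 3: pos4(id64) recv 68: fwd; pos1(id68) recv 86: fwd
After round 3: 2 messages still in flight

Answer: 2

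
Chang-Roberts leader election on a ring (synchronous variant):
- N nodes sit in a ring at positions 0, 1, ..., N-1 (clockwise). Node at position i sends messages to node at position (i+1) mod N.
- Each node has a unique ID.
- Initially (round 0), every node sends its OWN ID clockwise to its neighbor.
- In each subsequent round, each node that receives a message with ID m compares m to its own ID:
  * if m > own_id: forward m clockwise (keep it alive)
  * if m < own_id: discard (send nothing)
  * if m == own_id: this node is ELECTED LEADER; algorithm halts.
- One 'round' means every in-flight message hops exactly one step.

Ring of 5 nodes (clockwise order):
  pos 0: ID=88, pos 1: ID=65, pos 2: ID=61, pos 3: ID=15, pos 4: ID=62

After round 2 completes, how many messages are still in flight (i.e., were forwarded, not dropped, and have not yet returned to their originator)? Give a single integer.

Round 1: pos1(id65) recv 88: fwd; pos2(id61) recv 65: fwd; pos3(id15) recv 61: fwd; pos4(id62) recv 15: drop; pos0(id88) recv 62: drop
Round 2: pos2(id61) recv 88: fwd; pos3(id15) recv 65: fwd; pos4(id62) recv 61: drop
After round 2: 2 messages still in flight

Answer: 2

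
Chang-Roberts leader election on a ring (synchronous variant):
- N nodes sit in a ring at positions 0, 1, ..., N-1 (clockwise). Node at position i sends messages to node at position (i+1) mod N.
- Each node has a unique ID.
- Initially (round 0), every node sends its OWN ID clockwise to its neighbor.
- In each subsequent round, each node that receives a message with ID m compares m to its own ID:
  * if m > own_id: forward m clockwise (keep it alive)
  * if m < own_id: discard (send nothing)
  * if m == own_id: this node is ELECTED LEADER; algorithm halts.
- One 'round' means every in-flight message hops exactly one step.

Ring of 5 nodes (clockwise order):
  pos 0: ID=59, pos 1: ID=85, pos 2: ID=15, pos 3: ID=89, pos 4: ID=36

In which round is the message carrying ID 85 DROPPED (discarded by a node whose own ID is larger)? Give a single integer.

Answer: 2

Derivation:
Round 1: pos1(id85) recv 59: drop; pos2(id15) recv 85: fwd; pos3(id89) recv 15: drop; pos4(id36) recv 89: fwd; pos0(id59) recv 36: drop
Round 2: pos3(id89) recv 85: drop; pos0(id59) recv 89: fwd
Round 3: pos1(id85) recv 89: fwd
Round 4: pos2(id15) recv 89: fwd
Round 5: pos3(id89) recv 89: ELECTED
Message ID 85 originates at pos 1; dropped at pos 3 in round 2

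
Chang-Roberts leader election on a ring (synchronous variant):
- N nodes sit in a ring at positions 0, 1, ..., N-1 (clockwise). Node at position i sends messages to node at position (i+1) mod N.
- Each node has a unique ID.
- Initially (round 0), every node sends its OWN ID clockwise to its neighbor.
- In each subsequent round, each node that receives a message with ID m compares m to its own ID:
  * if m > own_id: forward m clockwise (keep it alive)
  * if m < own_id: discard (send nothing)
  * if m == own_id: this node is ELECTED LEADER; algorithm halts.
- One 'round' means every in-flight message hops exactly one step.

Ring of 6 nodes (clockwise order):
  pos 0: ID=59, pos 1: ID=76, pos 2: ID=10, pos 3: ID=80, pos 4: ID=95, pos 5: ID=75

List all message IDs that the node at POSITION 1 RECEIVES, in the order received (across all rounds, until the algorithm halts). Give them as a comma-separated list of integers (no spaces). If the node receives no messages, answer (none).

Answer: 59,75,95

Derivation:
Round 1: pos1(id76) recv 59: drop; pos2(id10) recv 76: fwd; pos3(id80) recv 10: drop; pos4(id95) recv 80: drop; pos5(id75) recv 95: fwd; pos0(id59) recv 75: fwd
Round 2: pos3(id80) recv 76: drop; pos0(id59) recv 95: fwd; pos1(id76) recv 75: drop
Round 3: pos1(id76) recv 95: fwd
Round 4: pos2(id10) recv 95: fwd
Round 5: pos3(id80) recv 95: fwd
Round 6: pos4(id95) recv 95: ELECTED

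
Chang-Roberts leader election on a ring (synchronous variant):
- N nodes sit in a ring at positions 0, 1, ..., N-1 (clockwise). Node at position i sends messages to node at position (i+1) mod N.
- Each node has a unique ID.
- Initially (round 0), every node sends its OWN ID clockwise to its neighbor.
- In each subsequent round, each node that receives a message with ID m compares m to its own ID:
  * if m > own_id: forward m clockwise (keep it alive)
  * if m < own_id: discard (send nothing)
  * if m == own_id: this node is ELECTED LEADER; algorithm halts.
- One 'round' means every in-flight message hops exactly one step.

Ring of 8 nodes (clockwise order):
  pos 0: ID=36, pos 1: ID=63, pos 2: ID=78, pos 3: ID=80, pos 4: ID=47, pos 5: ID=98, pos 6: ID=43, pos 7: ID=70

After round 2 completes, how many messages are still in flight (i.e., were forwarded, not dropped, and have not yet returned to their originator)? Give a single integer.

Answer: 2

Derivation:
Round 1: pos1(id63) recv 36: drop; pos2(id78) recv 63: drop; pos3(id80) recv 78: drop; pos4(id47) recv 80: fwd; pos5(id98) recv 47: drop; pos6(id43) recv 98: fwd; pos7(id70) recv 43: drop; pos0(id36) recv 70: fwd
Round 2: pos5(id98) recv 80: drop; pos7(id70) recv 98: fwd; pos1(id63) recv 70: fwd
After round 2: 2 messages still in flight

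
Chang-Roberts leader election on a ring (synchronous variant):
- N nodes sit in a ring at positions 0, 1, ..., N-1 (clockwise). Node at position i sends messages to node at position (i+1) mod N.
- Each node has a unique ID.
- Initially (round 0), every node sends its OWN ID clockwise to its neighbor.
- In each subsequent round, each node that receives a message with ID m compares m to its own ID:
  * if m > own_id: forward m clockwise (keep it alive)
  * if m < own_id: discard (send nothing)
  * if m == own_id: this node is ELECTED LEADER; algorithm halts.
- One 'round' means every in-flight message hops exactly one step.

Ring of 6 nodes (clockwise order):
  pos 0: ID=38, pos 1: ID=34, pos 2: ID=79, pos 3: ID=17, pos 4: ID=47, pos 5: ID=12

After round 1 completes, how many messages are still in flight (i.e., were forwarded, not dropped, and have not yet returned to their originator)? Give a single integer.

Answer: 3

Derivation:
Round 1: pos1(id34) recv 38: fwd; pos2(id79) recv 34: drop; pos3(id17) recv 79: fwd; pos4(id47) recv 17: drop; pos5(id12) recv 47: fwd; pos0(id38) recv 12: drop
After round 1: 3 messages still in flight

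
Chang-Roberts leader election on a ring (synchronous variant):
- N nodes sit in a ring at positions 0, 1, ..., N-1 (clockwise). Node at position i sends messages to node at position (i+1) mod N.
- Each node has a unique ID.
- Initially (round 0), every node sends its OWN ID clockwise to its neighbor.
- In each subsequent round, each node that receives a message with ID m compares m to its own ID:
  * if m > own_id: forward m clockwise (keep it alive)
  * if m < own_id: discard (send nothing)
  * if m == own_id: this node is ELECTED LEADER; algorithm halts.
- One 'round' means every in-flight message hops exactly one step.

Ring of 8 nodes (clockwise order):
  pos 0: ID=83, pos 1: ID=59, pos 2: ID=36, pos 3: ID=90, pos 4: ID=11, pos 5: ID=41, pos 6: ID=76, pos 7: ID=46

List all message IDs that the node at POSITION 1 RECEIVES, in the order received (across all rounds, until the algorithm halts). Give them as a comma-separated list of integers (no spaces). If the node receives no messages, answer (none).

Round 1: pos1(id59) recv 83: fwd; pos2(id36) recv 59: fwd; pos3(id90) recv 36: drop; pos4(id11) recv 90: fwd; pos5(id41) recv 11: drop; pos6(id76) recv 41: drop; pos7(id46) recv 76: fwd; pos0(id83) recv 46: drop
Round 2: pos2(id36) recv 83: fwd; pos3(id90) recv 59: drop; pos5(id41) recv 90: fwd; pos0(id83) recv 76: drop
Round 3: pos3(id90) recv 83: drop; pos6(id76) recv 90: fwd
Round 4: pos7(id46) recv 90: fwd
Round 5: pos0(id83) recv 90: fwd
Round 6: pos1(id59) recv 90: fwd
Round 7: pos2(id36) recv 90: fwd
Round 8: pos3(id90) recv 90: ELECTED

Answer: 83,90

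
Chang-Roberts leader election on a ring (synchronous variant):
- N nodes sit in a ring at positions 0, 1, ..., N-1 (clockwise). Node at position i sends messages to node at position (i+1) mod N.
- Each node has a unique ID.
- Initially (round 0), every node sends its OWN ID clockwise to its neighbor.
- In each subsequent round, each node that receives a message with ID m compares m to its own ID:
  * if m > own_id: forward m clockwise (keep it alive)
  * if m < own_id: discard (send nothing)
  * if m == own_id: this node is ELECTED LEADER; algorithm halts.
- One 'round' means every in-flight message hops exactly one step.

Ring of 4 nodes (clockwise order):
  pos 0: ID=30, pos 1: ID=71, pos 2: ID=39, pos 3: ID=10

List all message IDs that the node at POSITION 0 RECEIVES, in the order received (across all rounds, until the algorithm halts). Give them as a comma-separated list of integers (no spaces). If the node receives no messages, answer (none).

Round 1: pos1(id71) recv 30: drop; pos2(id39) recv 71: fwd; pos3(id10) recv 39: fwd; pos0(id30) recv 10: drop
Round 2: pos3(id10) recv 71: fwd; pos0(id30) recv 39: fwd
Round 3: pos0(id30) recv 71: fwd; pos1(id71) recv 39: drop
Round 4: pos1(id71) recv 71: ELECTED

Answer: 10,39,71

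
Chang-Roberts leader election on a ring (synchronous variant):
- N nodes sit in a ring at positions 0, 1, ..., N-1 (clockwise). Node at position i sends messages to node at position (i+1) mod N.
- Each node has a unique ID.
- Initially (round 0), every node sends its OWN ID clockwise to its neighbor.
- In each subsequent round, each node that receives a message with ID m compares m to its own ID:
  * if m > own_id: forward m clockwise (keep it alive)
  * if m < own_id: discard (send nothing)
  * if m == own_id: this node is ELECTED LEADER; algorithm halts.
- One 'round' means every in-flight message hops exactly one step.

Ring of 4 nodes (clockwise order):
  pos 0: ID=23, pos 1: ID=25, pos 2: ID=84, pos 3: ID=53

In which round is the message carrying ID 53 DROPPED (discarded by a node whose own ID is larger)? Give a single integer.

Round 1: pos1(id25) recv 23: drop; pos2(id84) recv 25: drop; pos3(id53) recv 84: fwd; pos0(id23) recv 53: fwd
Round 2: pos0(id23) recv 84: fwd; pos1(id25) recv 53: fwd
Round 3: pos1(id25) recv 84: fwd; pos2(id84) recv 53: drop
Round 4: pos2(id84) recv 84: ELECTED
Message ID 53 originates at pos 3; dropped at pos 2 in round 3

Answer: 3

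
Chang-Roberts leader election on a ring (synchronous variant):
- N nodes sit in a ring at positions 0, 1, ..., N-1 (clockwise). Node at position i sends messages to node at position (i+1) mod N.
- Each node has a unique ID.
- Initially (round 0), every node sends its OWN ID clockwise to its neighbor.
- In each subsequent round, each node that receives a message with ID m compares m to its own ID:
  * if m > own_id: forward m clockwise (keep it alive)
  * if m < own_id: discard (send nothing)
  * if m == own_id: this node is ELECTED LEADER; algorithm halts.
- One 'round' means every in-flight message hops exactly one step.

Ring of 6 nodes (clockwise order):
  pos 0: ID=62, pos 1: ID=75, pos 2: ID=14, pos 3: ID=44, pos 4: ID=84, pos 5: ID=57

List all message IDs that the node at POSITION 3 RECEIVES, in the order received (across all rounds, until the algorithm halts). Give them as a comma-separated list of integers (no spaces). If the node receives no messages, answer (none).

Round 1: pos1(id75) recv 62: drop; pos2(id14) recv 75: fwd; pos3(id44) recv 14: drop; pos4(id84) recv 44: drop; pos5(id57) recv 84: fwd; pos0(id62) recv 57: drop
Round 2: pos3(id44) recv 75: fwd; pos0(id62) recv 84: fwd
Round 3: pos4(id84) recv 75: drop; pos1(id75) recv 84: fwd
Round 4: pos2(id14) recv 84: fwd
Round 5: pos3(id44) recv 84: fwd
Round 6: pos4(id84) recv 84: ELECTED

Answer: 14,75,84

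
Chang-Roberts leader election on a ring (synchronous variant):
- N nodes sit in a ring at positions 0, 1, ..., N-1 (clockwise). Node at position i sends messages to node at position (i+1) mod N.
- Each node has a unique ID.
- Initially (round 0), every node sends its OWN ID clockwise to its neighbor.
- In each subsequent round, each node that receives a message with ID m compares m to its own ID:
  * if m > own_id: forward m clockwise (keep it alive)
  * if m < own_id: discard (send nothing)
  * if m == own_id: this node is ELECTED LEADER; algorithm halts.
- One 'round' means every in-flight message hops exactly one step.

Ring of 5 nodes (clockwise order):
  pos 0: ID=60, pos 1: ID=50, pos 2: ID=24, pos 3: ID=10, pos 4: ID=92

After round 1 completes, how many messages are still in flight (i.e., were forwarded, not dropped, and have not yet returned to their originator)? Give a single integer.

Answer: 4

Derivation:
Round 1: pos1(id50) recv 60: fwd; pos2(id24) recv 50: fwd; pos3(id10) recv 24: fwd; pos4(id92) recv 10: drop; pos0(id60) recv 92: fwd
After round 1: 4 messages still in flight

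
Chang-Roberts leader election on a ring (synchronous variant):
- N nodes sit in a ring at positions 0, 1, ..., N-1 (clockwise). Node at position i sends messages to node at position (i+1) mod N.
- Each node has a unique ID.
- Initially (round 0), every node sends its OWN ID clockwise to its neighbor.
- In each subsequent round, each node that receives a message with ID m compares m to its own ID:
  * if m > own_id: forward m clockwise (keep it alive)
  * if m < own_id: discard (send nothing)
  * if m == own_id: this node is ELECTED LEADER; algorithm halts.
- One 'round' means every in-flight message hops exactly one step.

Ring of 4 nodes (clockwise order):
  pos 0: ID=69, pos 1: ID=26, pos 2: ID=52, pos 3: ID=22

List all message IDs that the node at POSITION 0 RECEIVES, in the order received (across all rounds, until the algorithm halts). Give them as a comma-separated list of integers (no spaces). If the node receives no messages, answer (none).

Round 1: pos1(id26) recv 69: fwd; pos2(id52) recv 26: drop; pos3(id22) recv 52: fwd; pos0(id69) recv 22: drop
Round 2: pos2(id52) recv 69: fwd; pos0(id69) recv 52: drop
Round 3: pos3(id22) recv 69: fwd
Round 4: pos0(id69) recv 69: ELECTED

Answer: 22,52,69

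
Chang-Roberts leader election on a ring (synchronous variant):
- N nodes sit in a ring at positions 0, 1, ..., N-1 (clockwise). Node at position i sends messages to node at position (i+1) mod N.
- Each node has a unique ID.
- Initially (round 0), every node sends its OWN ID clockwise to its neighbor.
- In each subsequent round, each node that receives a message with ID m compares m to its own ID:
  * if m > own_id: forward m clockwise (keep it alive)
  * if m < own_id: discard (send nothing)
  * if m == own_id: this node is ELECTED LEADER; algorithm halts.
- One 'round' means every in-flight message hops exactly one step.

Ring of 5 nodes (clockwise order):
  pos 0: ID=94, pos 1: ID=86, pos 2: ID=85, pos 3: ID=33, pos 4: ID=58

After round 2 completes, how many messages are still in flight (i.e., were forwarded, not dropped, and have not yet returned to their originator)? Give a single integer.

Answer: 3

Derivation:
Round 1: pos1(id86) recv 94: fwd; pos2(id85) recv 86: fwd; pos3(id33) recv 85: fwd; pos4(id58) recv 33: drop; pos0(id94) recv 58: drop
Round 2: pos2(id85) recv 94: fwd; pos3(id33) recv 86: fwd; pos4(id58) recv 85: fwd
After round 2: 3 messages still in flight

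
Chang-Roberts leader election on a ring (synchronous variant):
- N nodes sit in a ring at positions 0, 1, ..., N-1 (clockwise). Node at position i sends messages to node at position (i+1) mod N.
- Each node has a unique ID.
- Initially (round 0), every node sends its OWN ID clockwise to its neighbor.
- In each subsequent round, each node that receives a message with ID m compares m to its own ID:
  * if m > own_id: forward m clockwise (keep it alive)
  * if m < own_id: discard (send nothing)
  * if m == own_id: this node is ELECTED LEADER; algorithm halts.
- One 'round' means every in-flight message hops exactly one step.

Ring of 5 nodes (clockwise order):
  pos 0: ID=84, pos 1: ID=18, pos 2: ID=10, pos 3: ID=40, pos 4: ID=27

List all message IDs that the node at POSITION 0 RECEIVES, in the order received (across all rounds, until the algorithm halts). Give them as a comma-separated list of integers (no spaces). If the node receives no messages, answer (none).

Answer: 27,40,84

Derivation:
Round 1: pos1(id18) recv 84: fwd; pos2(id10) recv 18: fwd; pos3(id40) recv 10: drop; pos4(id27) recv 40: fwd; pos0(id84) recv 27: drop
Round 2: pos2(id10) recv 84: fwd; pos3(id40) recv 18: drop; pos0(id84) recv 40: drop
Round 3: pos3(id40) recv 84: fwd
Round 4: pos4(id27) recv 84: fwd
Round 5: pos0(id84) recv 84: ELECTED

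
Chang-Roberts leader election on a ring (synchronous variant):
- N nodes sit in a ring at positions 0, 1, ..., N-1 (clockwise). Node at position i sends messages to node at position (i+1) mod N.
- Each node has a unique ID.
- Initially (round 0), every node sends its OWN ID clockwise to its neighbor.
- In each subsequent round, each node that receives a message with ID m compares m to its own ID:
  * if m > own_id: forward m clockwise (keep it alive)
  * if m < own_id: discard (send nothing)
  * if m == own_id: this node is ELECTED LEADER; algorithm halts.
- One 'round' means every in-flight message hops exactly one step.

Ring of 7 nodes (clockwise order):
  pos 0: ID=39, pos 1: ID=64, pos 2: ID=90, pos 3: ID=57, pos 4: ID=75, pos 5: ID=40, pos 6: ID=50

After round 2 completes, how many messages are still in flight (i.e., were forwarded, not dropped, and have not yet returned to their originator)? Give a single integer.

Answer: 2

Derivation:
Round 1: pos1(id64) recv 39: drop; pos2(id90) recv 64: drop; pos3(id57) recv 90: fwd; pos4(id75) recv 57: drop; pos5(id40) recv 75: fwd; pos6(id50) recv 40: drop; pos0(id39) recv 50: fwd
Round 2: pos4(id75) recv 90: fwd; pos6(id50) recv 75: fwd; pos1(id64) recv 50: drop
After round 2: 2 messages still in flight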